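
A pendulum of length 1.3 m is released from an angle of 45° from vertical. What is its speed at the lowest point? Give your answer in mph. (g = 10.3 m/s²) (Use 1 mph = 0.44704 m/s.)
h = L(1 − cosθ) = 1.3(1 − cos45°) = 0.380761 m
v = √(2gh) = √(2·10.3·0.380761) = 2.80066 m/s = 6.265 mph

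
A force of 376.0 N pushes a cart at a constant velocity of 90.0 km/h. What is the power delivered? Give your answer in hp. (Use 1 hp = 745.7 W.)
Convert to SI: F = 376.0 N, v = 25.0 m/s
P = Fv = (376.0)(25.0) = 9400.0 W = 12.61 hp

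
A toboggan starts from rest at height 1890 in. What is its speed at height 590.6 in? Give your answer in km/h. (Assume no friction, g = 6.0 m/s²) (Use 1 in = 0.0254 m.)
Convert to SI: h₁−h₂ = 33.0048 m
mgh₁ = mgh₂ + ½mv² ⇒ v = √(2g(h₁−h₂)) = √(2·6.0·33.0048) = 19.9012 m/s = 71.64 km/h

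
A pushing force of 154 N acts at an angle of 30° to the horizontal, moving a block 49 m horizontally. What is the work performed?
W = F·d·cosθ = (154)(49)cos(30°) = 6535 J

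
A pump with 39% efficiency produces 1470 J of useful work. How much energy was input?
W_in = W_out/η = 1470/0.39 = 3769 J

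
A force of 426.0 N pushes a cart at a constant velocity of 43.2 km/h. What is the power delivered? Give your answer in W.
Convert to SI: F = 426.0 N, v = 12.0 m/s
P = Fv = (426.0)(12.0) = 5112 W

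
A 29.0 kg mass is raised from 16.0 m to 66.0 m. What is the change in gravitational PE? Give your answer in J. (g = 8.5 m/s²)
ΔPE = mgΔh = (29.0)(8.5)(50.0) = 12330 J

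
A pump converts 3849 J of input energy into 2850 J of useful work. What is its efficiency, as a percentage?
η = W_out/W_in = 2850/3849 = 74.05%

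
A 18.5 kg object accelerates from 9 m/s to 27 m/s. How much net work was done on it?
W = ΔKE = ½m(v₂² − v₁²) = ½(18.5)(27² − 9²) = 5994.0 J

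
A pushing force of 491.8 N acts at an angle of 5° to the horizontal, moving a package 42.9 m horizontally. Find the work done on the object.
W = F·d·cosθ = (491.8)(42.9)cos(5°) = 21020 J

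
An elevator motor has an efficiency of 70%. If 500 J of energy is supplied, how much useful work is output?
W_out = η·W_in = 0.7·500 = 350.0 J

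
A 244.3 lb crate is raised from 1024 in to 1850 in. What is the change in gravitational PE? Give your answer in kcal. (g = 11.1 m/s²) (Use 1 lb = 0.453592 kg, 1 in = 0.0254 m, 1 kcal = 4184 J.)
Convert to SI: m = 110.813 kg, Δh = 20.9804 m
ΔPE = mgΔh = (110.813)(11.1)(20.9804) = 25806.3 J = 6.168 kcal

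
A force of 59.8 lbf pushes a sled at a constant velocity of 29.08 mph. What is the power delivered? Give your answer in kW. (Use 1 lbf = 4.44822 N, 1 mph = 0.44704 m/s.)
Convert to SI: F = 266.004 N, v = 12.9999 m/s
P = Fv = (266.004)(12.9999) = 3458.03 W = 3.458 kW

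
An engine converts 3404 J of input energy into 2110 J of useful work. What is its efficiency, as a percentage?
η = W_out/W_in = 2110/3404 = 61.99%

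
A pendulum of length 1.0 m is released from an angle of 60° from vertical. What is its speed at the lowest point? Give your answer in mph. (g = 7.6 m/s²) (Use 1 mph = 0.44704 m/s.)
h = L(1 − cosθ) = 1.0(1 − cos60°) = 0.5 m
v = √(2gh) = √(2·7.6·0.5) = 2.75681 m/s = 6.167 mph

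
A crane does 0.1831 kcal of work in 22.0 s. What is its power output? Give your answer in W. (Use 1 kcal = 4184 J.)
Convert to SI: W = 766.09 J, t = 22.0 s
P = W/t = 766.09/22.0 = 34.82 W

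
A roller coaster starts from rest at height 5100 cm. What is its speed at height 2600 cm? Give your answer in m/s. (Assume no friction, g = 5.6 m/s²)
Convert to SI: h₁−h₂ = 25.0 m
mgh₁ = mgh₂ + ½mv² ⇒ v = √(2g(h₁−h₂)) = √(2·5.6·25.0) = 16.73 m/s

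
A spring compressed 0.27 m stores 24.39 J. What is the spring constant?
k = 2·PE/x² = 2·24.39/(0.27)² = 669.1 N/m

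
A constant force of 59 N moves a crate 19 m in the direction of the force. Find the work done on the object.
W = F·d = (59)(19) = 1121 J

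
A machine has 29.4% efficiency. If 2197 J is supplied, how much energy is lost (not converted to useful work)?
W_lost = W_in(1 − η) = 2197·(1 − 0.294) = 1551 J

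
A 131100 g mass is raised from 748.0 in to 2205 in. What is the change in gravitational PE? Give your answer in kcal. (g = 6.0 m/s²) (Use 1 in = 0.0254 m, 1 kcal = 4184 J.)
Convert to SI: m = 131.1 kg, Δh = 37.0078 m
ΔPE = mgΔh = (131.1)(6.0)(37.0078) = 29110.3 J = 6.958 kcal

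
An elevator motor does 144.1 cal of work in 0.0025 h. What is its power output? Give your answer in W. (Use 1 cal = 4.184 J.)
Convert to SI: W = 602.914 J, t = 9.0 s
P = W/t = 602.914/9.0 = 66.99 W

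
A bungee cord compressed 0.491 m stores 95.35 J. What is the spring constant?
k = 2·PE/x² = 2·95.35/(0.491)² = 791.0 N/m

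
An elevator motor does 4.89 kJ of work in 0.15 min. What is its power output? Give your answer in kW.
Convert to SI: W = 4890.0 J, t = 9.0 s
P = W/t = 4890.0/9.0 = 543.333 W = 0.5433 kW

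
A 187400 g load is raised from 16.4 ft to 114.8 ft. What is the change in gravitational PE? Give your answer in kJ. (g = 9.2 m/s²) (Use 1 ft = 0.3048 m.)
Convert to SI: m = 187.4 kg, Δh = 29.9923 m
ΔPE = mgΔh = (187.4)(9.2)(29.9923) = 51709.2 J = 51.71 kJ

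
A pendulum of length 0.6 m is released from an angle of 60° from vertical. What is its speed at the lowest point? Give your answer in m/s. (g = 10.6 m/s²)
h = L(1 − cosθ) = 0.6(1 − cos60°) = 0.3 m
v = √(2gh) = √(2·10.6·0.3) = 2.522 m/s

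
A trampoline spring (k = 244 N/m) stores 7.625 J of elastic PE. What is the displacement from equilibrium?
x = √(2·PE/k) = √(2·7.625/244) = 0.25 m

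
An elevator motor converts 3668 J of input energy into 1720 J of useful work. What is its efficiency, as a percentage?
η = W_out/W_in = 1720/3668 = 46.89%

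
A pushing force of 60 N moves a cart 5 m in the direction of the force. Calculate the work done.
W = F·d = (60)(5) = 300.0 J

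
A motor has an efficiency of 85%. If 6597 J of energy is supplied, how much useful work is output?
W_out = η·W_in = 0.85·6597 = 5607.45 J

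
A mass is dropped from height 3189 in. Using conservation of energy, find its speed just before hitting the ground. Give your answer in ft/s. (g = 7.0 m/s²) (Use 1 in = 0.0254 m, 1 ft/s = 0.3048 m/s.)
Convert to SI: h = 81.0006 m
mgh = ½mv² ⇒ v = √(2gh) = √(2·7.0·81.0006) = 33.675 m/s = 110.5 ft/s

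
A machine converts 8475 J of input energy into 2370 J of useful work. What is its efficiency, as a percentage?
η = W_out/W_in = 2370/8475 = 27.96%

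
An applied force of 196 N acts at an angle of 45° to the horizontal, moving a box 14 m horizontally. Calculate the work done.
W = F·d·cosθ = (196)(14)cos(45°) = 1940 J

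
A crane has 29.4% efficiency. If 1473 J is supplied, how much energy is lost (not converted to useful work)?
W_lost = W_in(1 − η) = 1473·(1 − 0.294) = 1040 J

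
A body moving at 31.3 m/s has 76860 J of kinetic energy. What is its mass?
m = 2·KE/v² = 2·76860/(31.3)² = 156.9 kg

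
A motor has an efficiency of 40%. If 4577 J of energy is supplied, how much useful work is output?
W_out = η·W_in = 0.4·4577 = 1830.8 J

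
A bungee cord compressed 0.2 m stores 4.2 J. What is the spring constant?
k = 2·PE/x² = 2·4.2/(0.2)² = 210.0 N/m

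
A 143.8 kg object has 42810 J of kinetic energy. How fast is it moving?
v = √(2·KE/m) = √(2·42810/143.8) = 24.4 m/s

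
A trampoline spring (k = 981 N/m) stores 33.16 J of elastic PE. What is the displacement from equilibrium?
x = √(2·PE/k) = √(2·33.16/981) = 0.26 m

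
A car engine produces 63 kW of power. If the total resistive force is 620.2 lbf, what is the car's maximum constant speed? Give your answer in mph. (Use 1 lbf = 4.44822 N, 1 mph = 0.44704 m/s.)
Convert to SI: F = 2758.79 N
P = Fv ⇒ v = P/F = 63000 W/2758.79 N = 22.8361 m/s = 51.08 mph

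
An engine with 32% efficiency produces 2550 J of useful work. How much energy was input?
W_in = W_out/η = 2550/0.32 = 7969 J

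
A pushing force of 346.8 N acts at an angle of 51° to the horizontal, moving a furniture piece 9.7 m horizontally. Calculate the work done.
W = F·d·cosθ = (346.8)(9.7)cos(51°) = 2117 J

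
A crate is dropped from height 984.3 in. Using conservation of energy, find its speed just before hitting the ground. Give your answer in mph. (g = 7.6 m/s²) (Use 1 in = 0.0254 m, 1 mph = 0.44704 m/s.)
Convert to SI: h = 25.0012 m
mgh = ½mv² ⇒ v = √(2gh) = √(2·7.6·25.0012) = 19.4941 m/s = 43.61 mph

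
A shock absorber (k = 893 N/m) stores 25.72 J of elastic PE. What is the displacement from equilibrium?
x = √(2·PE/k) = √(2·25.72/893) = 0.24 m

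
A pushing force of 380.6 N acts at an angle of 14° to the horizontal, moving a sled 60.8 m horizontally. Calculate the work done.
W = F·d·cosθ = (380.6)(60.8)cos(14°) = 22450 J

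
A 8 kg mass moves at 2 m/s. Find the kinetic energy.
KE = ½mv² = ½(8)(2)² = 16.0 J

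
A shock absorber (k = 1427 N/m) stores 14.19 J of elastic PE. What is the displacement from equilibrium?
x = √(2·PE/k) = √(2·14.19/1427) = 0.141 m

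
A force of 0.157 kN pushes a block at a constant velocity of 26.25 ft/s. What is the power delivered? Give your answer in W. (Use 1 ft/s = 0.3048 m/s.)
Convert to SI: F = 157.0 N, v = 8.001 m/s
P = Fv = (157.0)(8.001) = 1256 W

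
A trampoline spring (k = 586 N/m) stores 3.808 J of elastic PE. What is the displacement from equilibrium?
x = √(2·PE/k) = √(2·3.808/586) = 0.114 m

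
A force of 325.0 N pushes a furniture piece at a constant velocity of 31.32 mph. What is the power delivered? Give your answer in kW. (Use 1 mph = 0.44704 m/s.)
Convert to SI: F = 325.0 N, v = 14.0013 m/s
P = Fv = (325.0)(14.0013) = 4550.42 W = 4.55 kW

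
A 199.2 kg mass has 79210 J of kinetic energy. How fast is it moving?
v = √(2·KE/m) = √(2·79210/199.2) = 28.2 m/s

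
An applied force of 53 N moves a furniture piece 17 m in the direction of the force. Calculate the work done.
W = F·d = (53)(17) = 901.0 J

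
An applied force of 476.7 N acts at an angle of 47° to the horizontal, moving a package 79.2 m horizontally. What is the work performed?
W = F·d·cosθ = (476.7)(79.2)cos(47°) = 25750 J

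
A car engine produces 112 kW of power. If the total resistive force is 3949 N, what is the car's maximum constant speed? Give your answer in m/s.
P = Fv ⇒ v = P/F = 112000 W/3949.0 N = 28.36 m/s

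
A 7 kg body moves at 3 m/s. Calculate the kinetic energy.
KE = ½mv² = ½(7)(3)² = 31.5 J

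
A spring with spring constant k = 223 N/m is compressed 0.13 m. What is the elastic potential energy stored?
PE = ½kx² = ½(223)(0.13)² = 1.884 J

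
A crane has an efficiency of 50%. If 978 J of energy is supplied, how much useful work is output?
W_out = η·W_in = 0.5·978 = 489.0 J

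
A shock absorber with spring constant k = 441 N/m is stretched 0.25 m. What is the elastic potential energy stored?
PE = ½kx² = ½(441)(0.25)² = 13.78 J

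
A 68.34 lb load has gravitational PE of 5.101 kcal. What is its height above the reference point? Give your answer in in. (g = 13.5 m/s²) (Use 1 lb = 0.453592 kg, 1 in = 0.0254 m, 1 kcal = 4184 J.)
Convert to SI: m = 30.9985 kg, PE = 21342.6 J
h = PE/(mg) = 21342.6/(30.9985·13.5) = 51.0003 m = 2008 in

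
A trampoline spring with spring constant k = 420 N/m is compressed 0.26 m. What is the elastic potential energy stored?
PE = ½kx² = ½(420)(0.26)² = 14.2 J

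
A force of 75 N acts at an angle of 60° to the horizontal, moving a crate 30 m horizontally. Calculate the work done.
W = F·d·cosθ = (75)(30)cos(60°) = 1125 J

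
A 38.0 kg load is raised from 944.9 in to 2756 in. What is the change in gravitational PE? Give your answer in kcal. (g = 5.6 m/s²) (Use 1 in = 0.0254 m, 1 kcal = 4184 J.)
Convert to SI: m = 38.0 kg, Δh = 46.0019 m
ΔPE = mgΔh = (38.0)(5.6)(46.0019) = 9789.21 J = 2.34 kcal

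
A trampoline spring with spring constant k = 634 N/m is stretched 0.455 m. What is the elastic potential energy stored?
PE = ½kx² = ½(634)(0.455)² = 65.63 J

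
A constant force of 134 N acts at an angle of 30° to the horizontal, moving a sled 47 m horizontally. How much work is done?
W = F·d·cosθ = (134)(47)cos(30°) = 5454 J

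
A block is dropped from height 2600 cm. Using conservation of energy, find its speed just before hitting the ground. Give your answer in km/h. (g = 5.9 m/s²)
Convert to SI: h = 26.0 m
mgh = ½mv² ⇒ v = √(2gh) = √(2·5.9·26.0) = 17.5157 m/s = 63.06 km/h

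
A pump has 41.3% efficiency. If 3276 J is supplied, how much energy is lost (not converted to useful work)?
W_lost = W_in(1 − η) = 3276·(1 − 0.413) = 1923 J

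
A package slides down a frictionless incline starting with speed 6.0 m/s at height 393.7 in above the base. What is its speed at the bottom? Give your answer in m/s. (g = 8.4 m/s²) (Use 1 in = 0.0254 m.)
Convert to SI: v₀ = 6.0 m/s, h = 9.99998 m
½mv₀² + mgh = ½mv² ⇒ v = √(v₀² + 2gh) = √(6.0² + 2·8.4·9.99998) = 14.28 m/s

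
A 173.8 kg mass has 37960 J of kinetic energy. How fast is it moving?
v = √(2·KE/m) = √(2·37960/173.8) = 20.9 m/s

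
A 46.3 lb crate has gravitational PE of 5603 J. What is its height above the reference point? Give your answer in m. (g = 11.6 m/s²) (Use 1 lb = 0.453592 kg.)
Convert to SI: m = 21.0013 kg, PE = 5603.0 J
h = PE/(mg) = 5603.0/(21.0013·11.6) = 23.0 m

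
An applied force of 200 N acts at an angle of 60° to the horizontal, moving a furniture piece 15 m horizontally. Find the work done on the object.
W = F·d·cosθ = (200)(15)cos(60°) = 1500 J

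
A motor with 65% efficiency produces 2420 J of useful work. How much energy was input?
W_in = W_out/η = 2420/0.65 = 3723 J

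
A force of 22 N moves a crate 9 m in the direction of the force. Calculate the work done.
W = F·d = (22)(9) = 198.0 J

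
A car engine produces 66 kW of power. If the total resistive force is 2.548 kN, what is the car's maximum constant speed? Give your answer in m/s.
Convert to SI: F = 2548.0 N
P = Fv ⇒ v = P/F = 66000 W/2548.0 N = 25.9 m/s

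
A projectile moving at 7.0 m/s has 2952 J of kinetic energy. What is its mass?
m = 2·KE/v² = 2·2952/(7.0)² = 120.5 kg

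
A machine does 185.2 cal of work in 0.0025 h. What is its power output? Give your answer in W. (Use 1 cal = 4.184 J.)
Convert to SI: W = 774.877 J, t = 9.0 s
P = W/t = 774.877/9.0 = 86.1 W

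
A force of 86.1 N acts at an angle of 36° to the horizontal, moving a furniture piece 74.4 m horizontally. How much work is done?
W = F·d·cosθ = (86.1)(74.4)cos(36°) = 5182 J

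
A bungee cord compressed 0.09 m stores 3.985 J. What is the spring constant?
k = 2·PE/x² = 2·3.985/(0.09)² = 984.0 N/m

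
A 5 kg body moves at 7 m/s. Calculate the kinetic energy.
KE = ½mv² = ½(5)(7)² = 122.5 J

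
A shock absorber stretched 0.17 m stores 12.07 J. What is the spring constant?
k = 2·PE/x² = 2·12.07/(0.17)² = 835.3 N/m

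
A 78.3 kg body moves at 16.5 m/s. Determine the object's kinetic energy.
KE = ½mv² = ½(78.3)(16.5)² = 10660 J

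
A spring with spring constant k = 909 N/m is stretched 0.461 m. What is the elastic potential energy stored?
PE = ½kx² = ½(909)(0.461)² = 96.59 J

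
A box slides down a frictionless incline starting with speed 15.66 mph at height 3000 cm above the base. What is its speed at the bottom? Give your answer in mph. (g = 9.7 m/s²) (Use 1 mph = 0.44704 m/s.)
Convert to SI: v₀ = 7.00065 m/s, h = 30.0 m
½mv₀² + mgh = ½mv² ⇒ v = √(v₀² + 2gh) = √(7.00065² + 2·9.7·30.0) = 25.1199 m/s = 56.19 mph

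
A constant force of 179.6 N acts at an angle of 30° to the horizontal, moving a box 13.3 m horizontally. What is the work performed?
W = F·d·cosθ = (179.6)(13.3)cos(30°) = 2069 J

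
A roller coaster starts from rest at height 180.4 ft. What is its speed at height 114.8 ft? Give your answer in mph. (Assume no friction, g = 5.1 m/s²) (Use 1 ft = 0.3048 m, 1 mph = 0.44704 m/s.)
Convert to SI: h₁−h₂ = 19.9949 m
mgh₁ = mgh₂ + ½mv² ⇒ v = √(2g(h₁−h₂)) = √(2·5.1·19.9949) = 14.281 m/s = 31.95 mph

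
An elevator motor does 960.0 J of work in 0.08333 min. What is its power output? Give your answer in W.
Convert to SI: W = 960.0 J, t = 4.9998 s
P = W/t = 960.0/4.9998 = 192.0 W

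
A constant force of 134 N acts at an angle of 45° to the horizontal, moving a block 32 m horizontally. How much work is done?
W = F·d·cosθ = (134)(32)cos(45°) = 3032 J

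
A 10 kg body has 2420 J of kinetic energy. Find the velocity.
v = √(2·KE/m) = √(2·2420/10) = 22.0 m/s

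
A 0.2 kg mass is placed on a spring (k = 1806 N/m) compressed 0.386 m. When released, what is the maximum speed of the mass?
½kx² = ½mv² ⇒ v = x√(k/m) = (0.386)√(1806/0.2) = 36.68 m/s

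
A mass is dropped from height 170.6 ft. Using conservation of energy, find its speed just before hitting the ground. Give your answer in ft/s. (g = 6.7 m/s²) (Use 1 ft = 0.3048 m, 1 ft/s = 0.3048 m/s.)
Convert to SI: h = 51.9989 m
mgh = ½mv² ⇒ v = √(2gh) = √(2·6.7·51.9989) = 26.3967 m/s = 86.6 ft/s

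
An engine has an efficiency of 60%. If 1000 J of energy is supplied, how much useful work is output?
W_out = η·W_in = 0.6·1000 = 600.0 J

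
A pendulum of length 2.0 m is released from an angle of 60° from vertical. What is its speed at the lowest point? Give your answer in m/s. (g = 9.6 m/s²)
h = L(1 − cosθ) = 2.0(1 − cos60°) = 1.0 m
v = √(2gh) = √(2·9.6·1.0) = 4.382 m/s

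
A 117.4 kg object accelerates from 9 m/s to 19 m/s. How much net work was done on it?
W = ΔKE = ½m(v₂² − v₁²) = ½(117.4)(19² − 9²) = 16436.0 J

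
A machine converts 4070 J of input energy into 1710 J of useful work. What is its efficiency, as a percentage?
η = W_out/W_in = 1710/4070 = 42.01%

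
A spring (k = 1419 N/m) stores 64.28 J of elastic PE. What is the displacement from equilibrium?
x = √(2·PE/k) = √(2·64.28/1419) = 0.301 m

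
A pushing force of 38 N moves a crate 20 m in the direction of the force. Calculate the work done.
W = F·d = (38)(20) = 760.0 J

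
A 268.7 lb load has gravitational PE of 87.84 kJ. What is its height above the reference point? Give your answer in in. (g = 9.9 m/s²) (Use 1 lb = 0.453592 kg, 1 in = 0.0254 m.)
Convert to SI: m = 121.88 kg, PE = 87840.0 J
h = PE/(mg) = 87840.0/(121.88·9.9) = 72.7988 m = 2866 in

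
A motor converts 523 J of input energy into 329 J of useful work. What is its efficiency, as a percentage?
η = W_out/W_in = 329/523 = 62.91%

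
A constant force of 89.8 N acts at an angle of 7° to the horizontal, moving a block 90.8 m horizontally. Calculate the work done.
W = F·d·cosθ = (89.8)(90.8)cos(7°) = 8093 J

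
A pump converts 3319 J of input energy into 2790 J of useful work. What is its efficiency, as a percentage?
η = W_out/W_in = 2790/3319 = 84.06%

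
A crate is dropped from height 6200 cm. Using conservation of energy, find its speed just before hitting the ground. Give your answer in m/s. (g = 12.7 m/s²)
Convert to SI: h = 62.0 m
mgh = ½mv² ⇒ v = √(2gh) = √(2·12.7·62.0) = 39.68 m/s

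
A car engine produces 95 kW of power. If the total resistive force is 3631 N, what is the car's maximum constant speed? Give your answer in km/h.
P = Fv ⇒ v = P/F = 95000 W/3631.0 N = 26.1636 m/s = 94.19 km/h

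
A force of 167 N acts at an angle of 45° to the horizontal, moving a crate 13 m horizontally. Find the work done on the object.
W = F·d·cosθ = (167)(13)cos(45°) = 1535 J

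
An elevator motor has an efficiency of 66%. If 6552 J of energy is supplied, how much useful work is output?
W_out = η·W_in = 0.66·6552 = 4324.32 J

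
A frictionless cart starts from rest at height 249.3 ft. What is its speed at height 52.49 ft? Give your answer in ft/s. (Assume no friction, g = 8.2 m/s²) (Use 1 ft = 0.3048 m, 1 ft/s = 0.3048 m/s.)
Convert to SI: h₁−h₂ = 59.9877 m
mgh₁ = mgh₂ + ½mv² ⇒ v = √(2g(h₁−h₂)) = √(2·8.2·59.9877) = 31.3656 m/s = 102.9 ft/s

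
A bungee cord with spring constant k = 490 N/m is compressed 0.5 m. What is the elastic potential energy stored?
PE = ½kx² = ½(490)(0.5)² = 61.25 J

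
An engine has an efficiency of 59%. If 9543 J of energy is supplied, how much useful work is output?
W_out = η·W_in = 0.59·9543 = 5630.37 J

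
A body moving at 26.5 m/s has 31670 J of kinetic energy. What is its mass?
m = 2·KE/v² = 2·31670/(26.5)² = 90.2 kg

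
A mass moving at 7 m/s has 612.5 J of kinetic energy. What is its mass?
m = 2·KE/v² = 2·612.5/(7)² = 25.0 kg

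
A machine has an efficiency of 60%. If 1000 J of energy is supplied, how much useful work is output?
W_out = η·W_in = 0.6·1000 = 600.0 J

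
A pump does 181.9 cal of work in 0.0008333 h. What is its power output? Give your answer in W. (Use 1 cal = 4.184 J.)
Convert to SI: W = 761.07 J, t = 2.99988 s
P = W/t = 761.07/2.99988 = 253.7 W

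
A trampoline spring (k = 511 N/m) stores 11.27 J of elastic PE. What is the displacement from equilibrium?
x = √(2·PE/k) = √(2·11.27/511) = 0.21 m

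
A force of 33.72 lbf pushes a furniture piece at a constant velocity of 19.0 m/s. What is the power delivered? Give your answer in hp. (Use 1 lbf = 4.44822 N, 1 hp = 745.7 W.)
Convert to SI: F = 149.994 N, v = 19.0 m/s
P = Fv = (149.994)(19.0) = 2849.89 W = 3.822 hp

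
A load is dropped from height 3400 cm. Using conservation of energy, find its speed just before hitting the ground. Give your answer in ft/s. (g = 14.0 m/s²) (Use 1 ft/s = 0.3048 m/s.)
Convert to SI: h = 34.0 m
mgh = ½mv² ⇒ v = √(2gh) = √(2·14.0·34.0) = 30.8545 m/s = 101.2 ft/s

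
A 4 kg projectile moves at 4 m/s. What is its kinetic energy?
KE = ½mv² = ½(4)(4)² = 32.0 J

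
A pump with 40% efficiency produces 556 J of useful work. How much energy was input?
W_in = W_out/η = 556/0.4 = 1390 J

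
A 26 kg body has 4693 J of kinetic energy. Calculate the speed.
v = √(2·KE/m) = √(2·4693/26) = 19.0 m/s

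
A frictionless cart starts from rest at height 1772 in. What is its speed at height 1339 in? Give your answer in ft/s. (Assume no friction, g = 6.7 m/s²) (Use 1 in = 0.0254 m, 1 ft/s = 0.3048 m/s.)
Convert to SI: h₁−h₂ = 10.9982 m
mgh₁ = mgh₂ + ½mv² ⇒ v = √(2g(h₁−h₂)) = √(2·6.7·10.9982) = 12.1398 m/s = 39.83 ft/s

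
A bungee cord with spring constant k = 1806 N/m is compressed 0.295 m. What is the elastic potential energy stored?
PE = ½kx² = ½(1806)(0.295)² = 78.58 J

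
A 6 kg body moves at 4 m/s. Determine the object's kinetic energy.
KE = ½mv² = ½(6)(4)² = 48.0 J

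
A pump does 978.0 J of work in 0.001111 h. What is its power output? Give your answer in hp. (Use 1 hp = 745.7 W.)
Convert to SI: W = 978.0 J, t = 3.9996 s
P = W/t = 978.0/3.9996 = 244.524 W = 0.3279 hp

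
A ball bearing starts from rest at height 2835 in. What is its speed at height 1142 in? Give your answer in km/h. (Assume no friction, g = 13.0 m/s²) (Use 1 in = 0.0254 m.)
Convert to SI: h₁−h₂ = 43.0022 m
mgh₁ = mgh₂ + ½mv² ⇒ v = √(2g(h₁−h₂)) = √(2·13.0·43.0022) = 33.4374 m/s = 120.4 km/h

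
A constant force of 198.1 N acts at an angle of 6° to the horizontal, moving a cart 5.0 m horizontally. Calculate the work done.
W = F·d·cosθ = (198.1)(5.0)cos(6°) = 985.1 J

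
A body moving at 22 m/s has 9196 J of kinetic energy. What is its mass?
m = 2·KE/v² = 2·9196/(22)² = 38.0 kg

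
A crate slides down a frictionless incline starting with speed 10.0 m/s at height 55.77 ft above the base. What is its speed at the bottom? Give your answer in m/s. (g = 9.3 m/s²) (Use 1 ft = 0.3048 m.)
Convert to SI: v₀ = 10.0 m/s, h = 16.9987 m
½mv₀² + mgh = ½mv² ⇒ v = √(v₀² + 2gh) = √(10.0² + 2·9.3·16.9987) = 20.4 m/s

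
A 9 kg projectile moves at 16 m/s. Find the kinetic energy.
KE = ½mv² = ½(9)(16)² = 1152.0 J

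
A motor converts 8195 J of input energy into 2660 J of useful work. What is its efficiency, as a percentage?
η = W_out/W_in = 2660/8195 = 32.46%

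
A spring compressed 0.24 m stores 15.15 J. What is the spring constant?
k = 2·PE/x² = 2·15.15/(0.24)² = 526.0 N/m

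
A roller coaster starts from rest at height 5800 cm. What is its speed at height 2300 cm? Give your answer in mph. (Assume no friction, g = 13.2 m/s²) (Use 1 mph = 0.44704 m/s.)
Convert to SI: h₁−h₂ = 35.0 m
mgh₁ = mgh₂ + ½mv² ⇒ v = √(2g(h₁−h₂)) = √(2·13.2·35.0) = 30.3974 m/s = 68.0 mph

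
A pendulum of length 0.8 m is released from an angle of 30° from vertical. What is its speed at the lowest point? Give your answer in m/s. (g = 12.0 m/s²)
h = L(1 − cosθ) = 0.8(1 − cos30°) = 0.10718 m
v = √(2gh) = √(2·12.0·0.10718) = 1.604 m/s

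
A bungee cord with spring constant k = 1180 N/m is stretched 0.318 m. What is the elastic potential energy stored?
PE = ½kx² = ½(1180)(0.318)² = 59.66 J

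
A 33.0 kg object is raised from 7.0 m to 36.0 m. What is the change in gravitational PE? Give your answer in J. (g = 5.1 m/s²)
ΔPE = mgΔh = (33.0)(5.1)(29.0) = 4881 J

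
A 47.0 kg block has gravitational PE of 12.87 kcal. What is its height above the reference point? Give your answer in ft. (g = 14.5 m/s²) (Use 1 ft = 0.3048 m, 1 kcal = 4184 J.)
Convert to SI: m = 47.0 kg, PE = 53848.1 J
h = PE/(mg) = 53848.1/(47.0·14.5) = 79.0141 m = 259.2 ft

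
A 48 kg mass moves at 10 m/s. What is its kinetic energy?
KE = ½mv² = ½(48)(10)² = 2400.0 J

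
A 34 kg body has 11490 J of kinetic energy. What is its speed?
v = √(2·KE/m) = √(2·11490/34) = 26.0 m/s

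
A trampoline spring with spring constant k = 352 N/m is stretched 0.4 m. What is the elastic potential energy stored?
PE = ½kx² = ½(352)(0.4)² = 28.16 J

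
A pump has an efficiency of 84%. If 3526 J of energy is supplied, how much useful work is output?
W_out = η·W_in = 0.84·3526 = 2961.84 J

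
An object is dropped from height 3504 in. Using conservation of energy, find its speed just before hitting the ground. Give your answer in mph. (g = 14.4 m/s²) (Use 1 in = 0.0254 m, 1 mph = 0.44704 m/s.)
Convert to SI: h = 89.0016 m
mgh = ½mv² ⇒ v = √(2gh) = √(2·14.4·89.0016) = 50.6285 m/s = 113.3 mph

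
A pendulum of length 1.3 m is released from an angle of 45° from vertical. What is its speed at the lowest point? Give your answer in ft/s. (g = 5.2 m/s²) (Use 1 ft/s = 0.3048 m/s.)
h = L(1 − cosθ) = 1.3(1 − cos45°) = 0.380761 m
v = √(2gh) = √(2·5.2·0.380761) = 1.98995 m/s = 6.529 ft/s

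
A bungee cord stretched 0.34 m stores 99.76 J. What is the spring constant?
k = 2·PE/x² = 2·99.76/(0.34)² = 1726 N/m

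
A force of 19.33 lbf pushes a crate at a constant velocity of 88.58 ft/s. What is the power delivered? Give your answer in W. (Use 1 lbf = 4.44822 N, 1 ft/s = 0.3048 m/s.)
Convert to SI: F = 85.9841 N, v = 26.9992 m/s
P = Fv = (85.9841)(26.9992) = 2322 W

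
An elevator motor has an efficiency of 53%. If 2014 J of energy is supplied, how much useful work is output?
W_out = η·W_in = 0.53·2014 = 1067.42 J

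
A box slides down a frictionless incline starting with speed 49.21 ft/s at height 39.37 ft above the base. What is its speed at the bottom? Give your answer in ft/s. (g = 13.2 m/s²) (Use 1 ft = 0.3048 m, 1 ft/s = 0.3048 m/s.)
Convert to SI: v₀ = 14.9992 m/s, h = 12.0 m
½mv₀² + mgh = ½mv² ⇒ v = √(v₀² + 2gh) = √(14.9992² + 2·13.2·12.0) = 23.2761 m/s = 76.37 ft/s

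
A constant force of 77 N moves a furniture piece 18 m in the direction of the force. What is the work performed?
W = F·d = (77)(18) = 1386 J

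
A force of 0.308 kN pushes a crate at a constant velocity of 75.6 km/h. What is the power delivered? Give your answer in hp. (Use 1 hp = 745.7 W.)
Convert to SI: F = 308.0 N, v = 21.0 m/s
P = Fv = (308.0)(21.0) = 6468.0 W = 8.674 hp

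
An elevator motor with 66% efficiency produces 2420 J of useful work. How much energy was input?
W_in = W_out/η = 2420/0.66 = 3667 J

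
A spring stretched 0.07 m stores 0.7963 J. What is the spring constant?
k = 2·PE/x² = 2·0.7963/(0.07)² = 325.0 N/m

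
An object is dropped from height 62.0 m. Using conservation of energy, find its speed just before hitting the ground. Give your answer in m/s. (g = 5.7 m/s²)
mgh = ½mv² ⇒ v = √(2gh) = √(2·5.7·62.0) = 26.59 m/s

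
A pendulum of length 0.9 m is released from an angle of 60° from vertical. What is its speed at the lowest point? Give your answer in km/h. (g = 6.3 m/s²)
h = L(1 − cosθ) = 0.9(1 − cos60°) = 0.45 m
v = √(2gh) = √(2·6.3·0.45) = 2.38118 m/s = 8.572 km/h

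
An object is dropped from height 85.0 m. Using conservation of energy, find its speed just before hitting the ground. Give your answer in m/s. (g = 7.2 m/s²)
mgh = ½mv² ⇒ v = √(2gh) = √(2·7.2·85.0) = 34.99 m/s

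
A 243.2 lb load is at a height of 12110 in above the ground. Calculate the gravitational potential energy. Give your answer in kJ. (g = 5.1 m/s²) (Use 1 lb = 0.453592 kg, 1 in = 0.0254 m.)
Convert to SI: m = 110.314 kg, h = 307.594 m
PE = mgh = (110.314)(5.1)(307.594) = 173052 J = 173.1 kJ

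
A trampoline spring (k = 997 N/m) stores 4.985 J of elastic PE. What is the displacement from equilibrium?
x = √(2·PE/k) = √(2·4.985/997) = 0.1 m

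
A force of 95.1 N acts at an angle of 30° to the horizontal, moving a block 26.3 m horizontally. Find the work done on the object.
W = F·d·cosθ = (95.1)(26.3)cos(30°) = 2166 J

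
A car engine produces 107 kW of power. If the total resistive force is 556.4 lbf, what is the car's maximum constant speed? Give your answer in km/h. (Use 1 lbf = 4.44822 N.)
Convert to SI: F = 2474.99 N
P = Fv ⇒ v = P/F = 107000 W/2474.99 N = 43.2325 m/s = 155.6 km/h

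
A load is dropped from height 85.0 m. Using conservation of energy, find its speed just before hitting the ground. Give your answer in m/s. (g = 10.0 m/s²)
mgh = ½mv² ⇒ v = √(2gh) = √(2·10.0·85.0) = 41.23 m/s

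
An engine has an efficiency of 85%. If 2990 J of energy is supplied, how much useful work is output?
W_out = η·W_in = 0.85·2990 = 2541.5 J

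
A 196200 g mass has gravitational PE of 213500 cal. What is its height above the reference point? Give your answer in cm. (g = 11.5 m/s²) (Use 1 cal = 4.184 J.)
Convert to SI: m = 196.2 kg, PE = 893284 J
h = PE/(mg) = 893284/(196.2·11.5) = 395.907 m = 39590 cm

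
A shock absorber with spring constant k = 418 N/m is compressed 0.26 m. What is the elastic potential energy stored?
PE = ½kx² = ½(418)(0.26)² = 14.13 J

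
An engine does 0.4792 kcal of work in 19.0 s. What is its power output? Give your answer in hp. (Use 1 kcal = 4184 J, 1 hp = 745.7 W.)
Convert to SI: W = 2004.97 J, t = 19.0 s
P = W/t = 2004.97/19.0 = 105.525 W = 0.1415 hp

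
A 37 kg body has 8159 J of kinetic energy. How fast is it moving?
v = √(2·KE/m) = √(2·8159/37) = 21.0 m/s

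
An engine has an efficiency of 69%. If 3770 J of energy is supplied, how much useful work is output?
W_out = η·W_in = 0.69·3770 = 2601.3 J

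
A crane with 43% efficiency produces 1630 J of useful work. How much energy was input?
W_in = W_out/η = 1630/0.43 = 3791 J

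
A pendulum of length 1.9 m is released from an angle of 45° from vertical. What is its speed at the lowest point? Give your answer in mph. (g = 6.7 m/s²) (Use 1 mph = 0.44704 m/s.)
h = L(1 − cosθ) = 1.9(1 − cos45°) = 0.556497 m
v = √(2gh) = √(2·6.7·0.556497) = 2.73076 m/s = 6.109 mph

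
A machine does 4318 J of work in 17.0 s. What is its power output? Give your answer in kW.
P = W/t = 4318.0/17.0 = 254.0 W = 0.254 kW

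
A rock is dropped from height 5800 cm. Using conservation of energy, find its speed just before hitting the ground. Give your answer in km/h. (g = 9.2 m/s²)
Convert to SI: h = 58.0 m
mgh = ½mv² ⇒ v = √(2gh) = √(2·9.2·58.0) = 32.668 m/s = 117.6 km/h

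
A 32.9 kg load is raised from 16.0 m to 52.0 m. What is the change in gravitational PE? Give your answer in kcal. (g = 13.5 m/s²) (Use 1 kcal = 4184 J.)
ΔPE = mgΔh = (32.9)(13.5)(36.0) = 15989.4 J = 3.822 kcal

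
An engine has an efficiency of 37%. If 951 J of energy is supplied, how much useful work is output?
W_out = η·W_in = 0.37·951 = 351.87 J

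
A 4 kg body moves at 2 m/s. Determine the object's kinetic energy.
KE = ½mv² = ½(4)(2)² = 8.0 J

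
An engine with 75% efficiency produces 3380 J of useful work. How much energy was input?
W_in = W_out/η = 3380/0.75 = 4507 J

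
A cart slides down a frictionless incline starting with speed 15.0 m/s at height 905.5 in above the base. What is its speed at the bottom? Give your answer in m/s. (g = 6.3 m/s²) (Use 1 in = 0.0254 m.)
Convert to SI: v₀ = 15.0 m/s, h = 22.9997 m
½mv₀² + mgh = ½mv² ⇒ v = √(v₀² + 2gh) = √(15.0² + 2·6.3·22.9997) = 22.69 m/s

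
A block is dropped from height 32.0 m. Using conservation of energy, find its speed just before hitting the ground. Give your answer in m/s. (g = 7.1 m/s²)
mgh = ½mv² ⇒ v = √(2gh) = √(2·7.1·32.0) = 21.32 m/s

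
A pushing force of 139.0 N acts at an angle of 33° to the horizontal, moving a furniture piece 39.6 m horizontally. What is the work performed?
W = F·d·cosθ = (139.0)(39.6)cos(33°) = 4616 J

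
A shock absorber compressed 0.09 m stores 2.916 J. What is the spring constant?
k = 2·PE/x² = 2·2.916/(0.09)² = 720.0 N/m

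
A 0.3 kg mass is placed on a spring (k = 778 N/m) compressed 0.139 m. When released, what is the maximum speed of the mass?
½kx² = ½mv² ⇒ v = x√(k/m) = (0.139)√(778/0.3) = 7.079 m/s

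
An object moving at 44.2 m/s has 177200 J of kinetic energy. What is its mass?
m = 2·KE/v² = 2·177200/(44.2)² = 181.4 kg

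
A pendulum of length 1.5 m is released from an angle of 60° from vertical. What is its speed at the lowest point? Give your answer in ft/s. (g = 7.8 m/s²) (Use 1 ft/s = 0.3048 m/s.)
h = L(1 − cosθ) = 1.5(1 − cos60°) = 0.75 m
v = √(2gh) = √(2·7.8·0.75) = 3.42053 m/s = 11.22 ft/s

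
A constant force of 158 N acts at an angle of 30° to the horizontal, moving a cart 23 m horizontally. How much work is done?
W = F·d·cosθ = (158)(23)cos(30°) = 3147 J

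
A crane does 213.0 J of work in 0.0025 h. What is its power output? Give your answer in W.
Convert to SI: W = 213.0 J, t = 9.0 s
P = W/t = 213.0/9.0 = 23.67 W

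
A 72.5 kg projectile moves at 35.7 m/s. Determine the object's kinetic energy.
KE = ½mv² = ½(72.5)(35.7)² = 46200 J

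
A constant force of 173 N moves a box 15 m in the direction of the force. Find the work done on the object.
W = F·d = (173)(15) = 2595 J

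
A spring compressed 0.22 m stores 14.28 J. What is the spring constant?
k = 2·PE/x² = 2·14.28/(0.22)² = 590.1 N/m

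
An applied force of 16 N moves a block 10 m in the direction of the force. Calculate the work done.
W = F·d = (16)(10) = 160.0 J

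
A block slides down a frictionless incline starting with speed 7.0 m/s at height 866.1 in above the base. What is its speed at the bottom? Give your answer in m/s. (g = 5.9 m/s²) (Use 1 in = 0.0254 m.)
Convert to SI: v₀ = 7.0 m/s, h = 21.9989 m
½mv₀² + mgh = ½mv² ⇒ v = √(v₀² + 2gh) = √(7.0² + 2·5.9·21.9989) = 17.57 m/s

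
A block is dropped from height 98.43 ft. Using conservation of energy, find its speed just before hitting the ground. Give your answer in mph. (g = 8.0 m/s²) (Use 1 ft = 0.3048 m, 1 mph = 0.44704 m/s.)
Convert to SI: h = 30.0015 m
mgh = ½mv² ⇒ v = √(2gh) = √(2·8.0·30.0015) = 21.9094 m/s = 49.01 mph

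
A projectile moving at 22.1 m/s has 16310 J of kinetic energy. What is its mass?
m = 2·KE/v² = 2·16310/(22.1)² = 66.79 kg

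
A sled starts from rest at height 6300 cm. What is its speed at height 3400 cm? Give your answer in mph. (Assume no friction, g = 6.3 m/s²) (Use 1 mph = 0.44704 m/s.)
Convert to SI: h₁−h₂ = 29.0 m
mgh₁ = mgh₂ + ½mv² ⇒ v = √(2g(h₁−h₂)) = √(2·6.3·29.0) = 19.1154 m/s = 42.76 mph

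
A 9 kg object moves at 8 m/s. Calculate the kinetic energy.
KE = ½mv² = ½(9)(8)² = 288.0 J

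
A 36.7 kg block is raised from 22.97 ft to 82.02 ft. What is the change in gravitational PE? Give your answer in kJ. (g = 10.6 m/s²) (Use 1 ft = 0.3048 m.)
Convert to SI: m = 36.7 kg, Δh = 17.9984 m
ΔPE = mgΔh = (36.7)(10.6)(17.9984) = 7001.75 J = 7.002 kJ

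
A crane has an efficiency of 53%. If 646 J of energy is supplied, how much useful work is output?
W_out = η·W_in = 0.53·646 = 342.38 J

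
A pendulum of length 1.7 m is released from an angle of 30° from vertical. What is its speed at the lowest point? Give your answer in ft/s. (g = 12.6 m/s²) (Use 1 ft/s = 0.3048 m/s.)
h = L(1 − cosθ) = 1.7(1 − cos30°) = 0.227757 m
v = √(2gh) = √(2·12.6·0.227757) = 2.39572 m/s = 7.86 ft/s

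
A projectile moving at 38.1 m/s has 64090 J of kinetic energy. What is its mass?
m = 2·KE/v² = 2·64090/(38.1)² = 88.3 kg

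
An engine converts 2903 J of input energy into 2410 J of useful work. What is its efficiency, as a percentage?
η = W_out/W_in = 2410/2903 = 83.02%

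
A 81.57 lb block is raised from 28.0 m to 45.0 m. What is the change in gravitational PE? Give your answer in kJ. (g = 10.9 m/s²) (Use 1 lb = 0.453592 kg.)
Convert to SI: m = 36.9995 kg, Δh = 17.0 m
ΔPE = mgΔh = (36.9995)(10.9)(17.0) = 6856.01 J = 6.856 kJ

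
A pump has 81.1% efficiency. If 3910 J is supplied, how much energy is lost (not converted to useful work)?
W_lost = W_in(1 − η) = 3910·(1 − 0.811) = 739.0 J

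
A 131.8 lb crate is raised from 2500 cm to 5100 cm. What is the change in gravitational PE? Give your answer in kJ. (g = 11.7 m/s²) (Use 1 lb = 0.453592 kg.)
Convert to SI: m = 59.7834 kg, Δh = 26.0 m
ΔPE = mgΔh = (59.7834)(11.7)(26.0) = 18186.1 J = 18.19 kJ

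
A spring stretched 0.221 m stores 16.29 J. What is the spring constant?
k = 2·PE/x² = 2·16.29/(0.221)² = 667.1 N/m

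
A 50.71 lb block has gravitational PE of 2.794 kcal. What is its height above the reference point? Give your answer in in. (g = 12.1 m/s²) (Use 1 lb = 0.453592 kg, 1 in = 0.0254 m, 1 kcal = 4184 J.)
Convert to SI: m = 23.0017 kg, PE = 11690.1 J
h = PE/(mg) = 11690.1/(23.0017·12.1) = 42.0024 m = 1654 in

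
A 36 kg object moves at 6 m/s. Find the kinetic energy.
KE = ½mv² = ½(36)(6)² = 648.0 J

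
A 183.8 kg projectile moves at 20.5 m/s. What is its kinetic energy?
KE = ½mv² = ½(183.8)(20.5)² = 38620 J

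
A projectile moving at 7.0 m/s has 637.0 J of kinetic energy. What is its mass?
m = 2·KE/v² = 2·637.0/(7.0)² = 26.0 kg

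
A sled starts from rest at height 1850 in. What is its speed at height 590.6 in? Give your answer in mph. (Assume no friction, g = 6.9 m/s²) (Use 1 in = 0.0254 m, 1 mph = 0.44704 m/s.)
Convert to SI: h₁−h₂ = 31.9888 m
mgh₁ = mgh₂ + ½mv² ⇒ v = √(2g(h₁−h₂)) = √(2·6.9·31.9888) = 21.0106 m/s = 47.0 mph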